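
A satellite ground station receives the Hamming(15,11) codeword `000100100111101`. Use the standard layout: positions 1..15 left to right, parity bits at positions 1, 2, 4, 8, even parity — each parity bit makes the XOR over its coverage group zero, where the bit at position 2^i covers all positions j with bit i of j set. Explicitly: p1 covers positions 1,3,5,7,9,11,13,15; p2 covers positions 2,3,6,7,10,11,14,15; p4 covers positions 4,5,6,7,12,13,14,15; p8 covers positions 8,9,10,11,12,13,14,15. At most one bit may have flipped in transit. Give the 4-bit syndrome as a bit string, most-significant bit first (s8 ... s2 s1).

s1: b1⊕b3⊕b5⊕b7⊕b9⊕b11⊕b13⊕b15 = 0⊕0⊕0⊕1⊕0⊕1⊕1⊕1 = 0
s2: b2⊕b3⊕b6⊕b7⊕b10⊕b11⊕b14⊕b15 = 0⊕0⊕0⊕1⊕1⊕1⊕0⊕1 = 0
s4: b4⊕b5⊕b6⊕b7⊕b12⊕b13⊕b14⊕b15 = 1⊕0⊕0⊕1⊕1⊕1⊕0⊕1 = 1
s8: b8⊕b9⊕b10⊕b11⊕b12⊕b13⊕b14⊕b15 = 0⊕0⊕1⊕1⊕1⊕1⊕0⊕1 = 1
Syndrome (s8...s1) = 1100 → position 12.

1100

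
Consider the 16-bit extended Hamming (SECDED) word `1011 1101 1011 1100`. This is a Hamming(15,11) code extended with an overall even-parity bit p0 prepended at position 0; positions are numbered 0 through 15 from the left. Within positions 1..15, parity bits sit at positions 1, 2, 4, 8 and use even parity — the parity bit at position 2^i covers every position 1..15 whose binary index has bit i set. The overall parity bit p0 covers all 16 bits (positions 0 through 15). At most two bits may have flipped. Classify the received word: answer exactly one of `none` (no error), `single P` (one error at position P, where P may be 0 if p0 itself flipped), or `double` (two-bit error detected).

single 15

s1: b1⊕b3⊕b5⊕b7⊕b9⊕b11⊕b13⊕b15 = 0⊕1⊕1⊕1⊕0⊕1⊕1⊕0 = 1
s2: b2⊕b3⊕b6⊕b7⊕b10⊕b11⊕b14⊕b15 = 1⊕1⊕0⊕1⊕1⊕1⊕0⊕0 = 1
s4: b4⊕b5⊕b6⊕b7⊕b12⊕b13⊕b14⊕b15 = 1⊕1⊕0⊕1⊕1⊕1⊕0⊕0 = 1
s8: b8⊕b9⊕b10⊕b11⊕b12⊕b13⊕b14⊕b15 = 1⊕0⊕1⊕1⊕1⊕1⊕0⊕0 = 1
Syndrome (s8...s1) = 1111 → position 15.
Overall parity (XOR of all 16 bits, including p0): 1⊕0⊕1⊕1⊕1⊕1⊕0⊕1⊕1⊕0⊕1⊕1⊕1⊕1⊕0⊕0 = 1
Overall=1, syndrome position=15 → single-bit error at position 15.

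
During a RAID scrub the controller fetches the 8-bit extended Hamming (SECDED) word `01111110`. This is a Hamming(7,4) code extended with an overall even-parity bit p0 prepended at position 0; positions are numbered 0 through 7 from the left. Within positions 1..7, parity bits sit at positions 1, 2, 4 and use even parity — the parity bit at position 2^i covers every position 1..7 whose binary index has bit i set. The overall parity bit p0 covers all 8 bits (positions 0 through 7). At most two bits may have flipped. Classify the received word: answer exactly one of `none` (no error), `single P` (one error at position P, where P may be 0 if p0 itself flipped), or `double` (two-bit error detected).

s1: b1⊕b3⊕b5⊕b7 = 1⊕1⊕1⊕0 = 1
s2: b2⊕b3⊕b6⊕b7 = 1⊕1⊕1⊕0 = 1
s4: b4⊕b5⊕b6⊕b7 = 1⊕1⊕1⊕0 = 1
Syndrome (s4...s1) = 111 → position 7.
Overall parity (XOR of all 8 bits, including p0): 0⊕1⊕1⊕1⊕1⊕1⊕1⊕0 = 0
Overall=0, syndrome position=7 → double-bit error detected (uncorrectable).

double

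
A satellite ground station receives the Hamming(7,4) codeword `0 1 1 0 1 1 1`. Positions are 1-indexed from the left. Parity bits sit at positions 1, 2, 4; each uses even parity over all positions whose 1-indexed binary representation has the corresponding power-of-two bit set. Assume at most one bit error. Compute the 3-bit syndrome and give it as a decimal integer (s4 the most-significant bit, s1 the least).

5

s1: b1⊕b3⊕b5⊕b7 = 0⊕1⊕1⊕1 = 1
s2: b2⊕b3⊕b6⊕b7 = 1⊕1⊕1⊕1 = 0
s4: b4⊕b5⊕b6⊕b7 = 0⊕1⊕1⊕1 = 1
Syndrome (s4...s1) = 101 → position 5.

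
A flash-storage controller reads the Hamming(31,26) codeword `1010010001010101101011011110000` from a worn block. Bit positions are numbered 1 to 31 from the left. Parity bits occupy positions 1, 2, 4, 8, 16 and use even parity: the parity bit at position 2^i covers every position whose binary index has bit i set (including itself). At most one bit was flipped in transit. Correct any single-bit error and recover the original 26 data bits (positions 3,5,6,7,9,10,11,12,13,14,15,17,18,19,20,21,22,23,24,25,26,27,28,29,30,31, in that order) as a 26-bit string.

s1: b1⊕b3⊕b5⊕b7⊕b9⊕b11⊕b13⊕b15⊕b17⊕b19⊕b21⊕b23⊕b25⊕b27⊕b29⊕b31 = 1⊕1⊕0⊕0⊕0⊕0⊕0⊕0⊕1⊕1⊕1⊕0⊕1⊕1⊕0⊕0 = 1
s2: b2⊕b3⊕b6⊕b7⊕b10⊕b11⊕b14⊕b15⊕b18⊕b19⊕b22⊕b23⊕b26⊕b27⊕b30⊕b31 = 0⊕1⊕1⊕0⊕1⊕0⊕1⊕0⊕0⊕1⊕1⊕0⊕1⊕1⊕0⊕0 = 0
s4: b4⊕b5⊕b6⊕b7⊕b12⊕b13⊕b14⊕b15⊕b20⊕b21⊕b22⊕b23⊕b28⊕b29⊕b30⊕b31 = 0⊕0⊕1⊕0⊕1⊕0⊕1⊕0⊕0⊕1⊕1⊕0⊕0⊕0⊕0⊕0 = 1
s8: b8⊕b9⊕b10⊕b11⊕b12⊕b13⊕b14⊕b15⊕b24⊕b25⊕b26⊕b27⊕b28⊕b29⊕b30⊕b31 = 0⊕0⊕1⊕0⊕1⊕0⊕1⊕0⊕1⊕1⊕1⊕1⊕0⊕0⊕0⊕0 = 1
s16: b16⊕b17⊕b18⊕b19⊕b20⊕b21⊕b22⊕b23⊕b24⊕b25⊕b26⊕b27⊕b28⊕b29⊕b30⊕b31 = 1⊕1⊕0⊕1⊕0⊕1⊕1⊕0⊕1⊕1⊕1⊕1⊕0⊕0⊕0⊕0 = 1
Syndrome (s16...s1) = 11101 → position 29.
Flip bit 29: corrected codeword = 1010010001010101101011011110100
Data bits at positions 3,5,6,7,9,10,11,12,13,14,15,17,18,19,20,21,22,23,24,25,26,27,28,29,30,31: 10100101010101011011110100

10100101010101011011110100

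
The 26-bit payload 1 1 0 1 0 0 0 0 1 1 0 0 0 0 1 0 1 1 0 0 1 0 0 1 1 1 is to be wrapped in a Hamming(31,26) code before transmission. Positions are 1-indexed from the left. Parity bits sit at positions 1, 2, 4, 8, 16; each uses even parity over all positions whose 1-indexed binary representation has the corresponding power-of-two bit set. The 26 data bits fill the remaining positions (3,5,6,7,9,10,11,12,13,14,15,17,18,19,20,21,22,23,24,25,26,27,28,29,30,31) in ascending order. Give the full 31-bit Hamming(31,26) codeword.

Place data bits at non-power-of-two positions: b3=1, b5=1, b6=0, b7=1, b9=0, b10=0, b11=0, b12=0, b13=1, b14=1, b15=0, b17=0, b18=0, b19=0, b20=1, b21=0, b22=1, b23=1, b24=0, b25=0, b26=1, b27=0, b28=0, b29=1, b30=1, b31=1.
p1 = XOR of data positions {3,5,7,9,11,13,15,17,19,21,23,25,27,29,31} = 1⊕1⊕1⊕0⊕0⊕1⊕0⊕0⊕0⊕0⊕1⊕0⊕0⊕1⊕1 = 1
p2 = XOR of data positions {3,6,7,10,11,14,15,18,19,22,23,26,27,30,31} = 1⊕0⊕1⊕0⊕0⊕1⊕0⊕0⊕0⊕1⊕1⊕1⊕0⊕1⊕1 = 0
p4 = XOR of data positions {5,6,7,12,13,14,15,20,21,22,23,28,29,30,31} = 1⊕0⊕1⊕0⊕1⊕1⊕0⊕1⊕0⊕1⊕1⊕0⊕1⊕1⊕1 = 0
p8 = XOR of data positions {9,10,11,12,13,14,15,24,25,26,27,28,29,30,31} = 0⊕0⊕0⊕0⊕1⊕1⊕0⊕0⊕0⊕1⊕0⊕0⊕1⊕1⊕1 = 0
p16 = XOR of data positions {17,18,19,20,21,22,23,24,25,26,27,28,29,30,31} = 0⊕0⊕0⊕1⊕0⊕1⊕1⊕0⊕0⊕1⊕0⊕0⊕1⊕1⊕1 = 1
Codeword b1..b31 = 1010101000001101000101100100111

1010101000001101000101100100111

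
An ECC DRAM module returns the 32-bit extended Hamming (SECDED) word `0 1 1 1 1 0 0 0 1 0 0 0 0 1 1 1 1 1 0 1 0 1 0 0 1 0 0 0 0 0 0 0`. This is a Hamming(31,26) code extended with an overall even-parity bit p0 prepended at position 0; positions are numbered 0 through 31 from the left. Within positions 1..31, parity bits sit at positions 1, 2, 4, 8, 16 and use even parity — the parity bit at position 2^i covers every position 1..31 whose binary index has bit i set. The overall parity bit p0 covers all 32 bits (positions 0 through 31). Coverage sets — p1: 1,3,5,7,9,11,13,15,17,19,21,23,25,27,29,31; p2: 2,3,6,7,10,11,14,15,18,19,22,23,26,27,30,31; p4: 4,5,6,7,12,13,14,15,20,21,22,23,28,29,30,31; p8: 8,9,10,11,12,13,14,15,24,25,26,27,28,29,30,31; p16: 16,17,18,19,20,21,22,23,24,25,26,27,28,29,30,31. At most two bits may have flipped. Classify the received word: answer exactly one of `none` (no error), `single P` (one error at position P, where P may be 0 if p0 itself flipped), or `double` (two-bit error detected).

single 31

s1: b1⊕b3⊕b5⊕b7⊕b9⊕b11⊕b13⊕b15⊕b17⊕b19⊕b21⊕b23⊕b25⊕b27⊕b29⊕b31 = 1⊕1⊕0⊕0⊕0⊕0⊕1⊕1⊕1⊕1⊕1⊕0⊕0⊕0⊕0⊕0 = 1
s2: b2⊕b3⊕b6⊕b7⊕b10⊕b11⊕b14⊕b15⊕b18⊕b19⊕b22⊕b23⊕b26⊕b27⊕b30⊕b31 = 1⊕1⊕0⊕0⊕0⊕0⊕1⊕1⊕0⊕1⊕0⊕0⊕0⊕0⊕0⊕0 = 1
s4: b4⊕b5⊕b6⊕b7⊕b12⊕b13⊕b14⊕b15⊕b20⊕b21⊕b22⊕b23⊕b28⊕b29⊕b30⊕b31 = 1⊕0⊕0⊕0⊕0⊕1⊕1⊕1⊕0⊕1⊕0⊕0⊕0⊕0⊕0⊕0 = 1
s8: b8⊕b9⊕b10⊕b11⊕b12⊕b13⊕b14⊕b15⊕b24⊕b25⊕b26⊕b27⊕b28⊕b29⊕b30⊕b31 = 1⊕0⊕0⊕0⊕0⊕1⊕1⊕1⊕1⊕0⊕0⊕0⊕0⊕0⊕0⊕0 = 1
s16: b16⊕b17⊕b18⊕b19⊕b20⊕b21⊕b22⊕b23⊕b24⊕b25⊕b26⊕b27⊕b28⊕b29⊕b30⊕b31 = 1⊕1⊕0⊕1⊕0⊕1⊕0⊕0⊕1⊕0⊕0⊕0⊕0⊕0⊕0⊕0 = 1
Syndrome (s16...s1) = 11111 → position 31.
Overall parity (XOR of all 32 bits, including p0): 0⊕1⊕1⊕1⊕1⊕0⊕0⊕0⊕1⊕0⊕0⊕0⊕0⊕1⊕1⊕1⊕1⊕1⊕0⊕1⊕0⊕1⊕0⊕0⊕1⊕0⊕0⊕0⊕0⊕0⊕0⊕0 = 1
Overall=1, syndrome position=31 → single-bit error at position 31.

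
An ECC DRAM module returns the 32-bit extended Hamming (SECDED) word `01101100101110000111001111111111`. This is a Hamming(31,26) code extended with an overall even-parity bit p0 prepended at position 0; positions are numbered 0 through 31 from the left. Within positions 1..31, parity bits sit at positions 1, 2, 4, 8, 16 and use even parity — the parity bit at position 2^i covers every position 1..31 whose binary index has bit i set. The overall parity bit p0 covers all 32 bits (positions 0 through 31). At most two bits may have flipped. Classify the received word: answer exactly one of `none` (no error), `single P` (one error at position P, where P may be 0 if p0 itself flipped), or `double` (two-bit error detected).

s1: b1⊕b3⊕b5⊕b7⊕b9⊕b11⊕b13⊕b15⊕b17⊕b19⊕b21⊕b23⊕b25⊕b27⊕b29⊕b31 = 1⊕0⊕1⊕0⊕0⊕1⊕0⊕0⊕1⊕1⊕0⊕1⊕1⊕1⊕1⊕1 = 0
s2: b2⊕b3⊕b6⊕b7⊕b10⊕b11⊕b14⊕b15⊕b18⊕b19⊕b22⊕b23⊕b26⊕b27⊕b30⊕b31 = 1⊕0⊕0⊕0⊕1⊕1⊕0⊕0⊕1⊕1⊕1⊕1⊕1⊕1⊕1⊕1 = 1
s4: b4⊕b5⊕b6⊕b7⊕b12⊕b13⊕b14⊕b15⊕b20⊕b21⊕b22⊕b23⊕b28⊕b29⊕b30⊕b31 = 1⊕1⊕0⊕0⊕1⊕0⊕0⊕0⊕0⊕0⊕1⊕1⊕1⊕1⊕1⊕1 = 1
s8: b8⊕b9⊕b10⊕b11⊕b12⊕b13⊕b14⊕b15⊕b24⊕b25⊕b26⊕b27⊕b28⊕b29⊕b30⊕b31 = 1⊕0⊕1⊕1⊕1⊕0⊕0⊕0⊕1⊕1⊕1⊕1⊕1⊕1⊕1⊕1 = 0
s16: b16⊕b17⊕b18⊕b19⊕b20⊕b21⊕b22⊕b23⊕b24⊕b25⊕b26⊕b27⊕b28⊕b29⊕b30⊕b31 = 0⊕1⊕1⊕1⊕0⊕0⊕1⊕1⊕1⊕1⊕1⊕1⊕1⊕1⊕1⊕1 = 1
Syndrome (s16...s1) = 10110 → position 22.
Overall parity (XOR of all 32 bits, including p0): 0⊕1⊕1⊕0⊕1⊕1⊕0⊕0⊕1⊕0⊕1⊕1⊕1⊕0⊕0⊕0⊕0⊕1⊕1⊕1⊕0⊕0⊕1⊕1⊕1⊕1⊕1⊕1⊕1⊕1⊕1⊕1 = 1
Overall=1, syndrome position=22 → single-bit error at position 22.

single 22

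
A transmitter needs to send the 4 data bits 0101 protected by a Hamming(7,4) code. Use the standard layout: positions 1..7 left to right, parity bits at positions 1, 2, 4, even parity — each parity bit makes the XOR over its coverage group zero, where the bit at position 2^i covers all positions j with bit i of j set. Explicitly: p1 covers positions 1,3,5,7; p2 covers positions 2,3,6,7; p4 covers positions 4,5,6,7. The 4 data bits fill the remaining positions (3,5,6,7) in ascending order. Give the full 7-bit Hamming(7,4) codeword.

Place data bits at non-power-of-two positions: b3=0, b5=1, b6=0, b7=1.
p1 = XOR of data positions {3,5,7} = 0⊕1⊕1 = 0
p2 = XOR of data positions {3,6,7} = 0⊕0⊕1 = 1
p4 = XOR of data positions {5,6,7} = 1⊕0⊕1 = 0
Codeword b1..b7 = 0100101

0100101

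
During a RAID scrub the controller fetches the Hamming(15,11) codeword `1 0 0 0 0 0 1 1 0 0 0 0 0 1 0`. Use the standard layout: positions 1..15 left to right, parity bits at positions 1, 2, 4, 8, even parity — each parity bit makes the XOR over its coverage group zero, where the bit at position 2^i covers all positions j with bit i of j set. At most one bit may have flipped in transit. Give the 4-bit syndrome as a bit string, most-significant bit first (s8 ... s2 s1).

0000

s1: b1⊕b3⊕b5⊕b7⊕b9⊕b11⊕b13⊕b15 = 1⊕0⊕0⊕1⊕0⊕0⊕0⊕0 = 0
s2: b2⊕b3⊕b6⊕b7⊕b10⊕b11⊕b14⊕b15 = 0⊕0⊕0⊕1⊕0⊕0⊕1⊕0 = 0
s4: b4⊕b5⊕b6⊕b7⊕b12⊕b13⊕b14⊕b15 = 0⊕0⊕0⊕1⊕0⊕0⊕1⊕0 = 0
s8: b8⊕b9⊕b10⊕b11⊕b12⊕b13⊕b14⊕b15 = 1⊕0⊕0⊕0⊕0⊕0⊕1⊕0 = 0
Syndrome (s8...s1) = 0000 → position 0 (no error).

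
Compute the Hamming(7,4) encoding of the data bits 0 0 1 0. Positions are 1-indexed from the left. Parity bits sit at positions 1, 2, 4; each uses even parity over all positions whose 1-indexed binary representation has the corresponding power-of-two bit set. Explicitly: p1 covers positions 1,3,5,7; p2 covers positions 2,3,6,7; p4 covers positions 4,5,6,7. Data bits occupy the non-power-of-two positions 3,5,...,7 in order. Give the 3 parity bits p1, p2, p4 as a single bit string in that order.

Place data bits at non-power-of-two positions: b3=0, b5=0, b6=1, b7=0.
p1 = XOR of data positions {3,5,7} = 0⊕0⊕0 = 0
p2 = XOR of data positions {3,6,7} = 0⊕1⊕0 = 1
p4 = XOR of data positions {5,6,7} = 0⊕1⊕0 = 1
Parity bits p1,p2,p4 = 011

011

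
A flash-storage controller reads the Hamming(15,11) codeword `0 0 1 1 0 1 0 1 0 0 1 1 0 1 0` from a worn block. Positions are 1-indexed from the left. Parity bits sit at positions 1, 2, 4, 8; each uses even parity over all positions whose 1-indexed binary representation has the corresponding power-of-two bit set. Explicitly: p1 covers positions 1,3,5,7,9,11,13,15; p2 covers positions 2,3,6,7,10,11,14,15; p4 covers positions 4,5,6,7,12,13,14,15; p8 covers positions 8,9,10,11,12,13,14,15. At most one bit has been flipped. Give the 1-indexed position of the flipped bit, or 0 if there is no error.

s1: b1⊕b3⊕b5⊕b7⊕b9⊕b11⊕b13⊕b15 = 0⊕1⊕0⊕0⊕0⊕1⊕0⊕0 = 0
s2: b2⊕b3⊕b6⊕b7⊕b10⊕b11⊕b14⊕b15 = 0⊕1⊕1⊕0⊕0⊕1⊕1⊕0 = 0
s4: b4⊕b5⊕b6⊕b7⊕b12⊕b13⊕b14⊕b15 = 1⊕0⊕1⊕0⊕1⊕0⊕1⊕0 = 0
s8: b8⊕b9⊕b10⊕b11⊕b12⊕b13⊕b14⊕b15 = 1⊕0⊕0⊕1⊕1⊕0⊕1⊕0 = 0
Syndrome (s8...s1) = 0000 → position 0 (no error).

0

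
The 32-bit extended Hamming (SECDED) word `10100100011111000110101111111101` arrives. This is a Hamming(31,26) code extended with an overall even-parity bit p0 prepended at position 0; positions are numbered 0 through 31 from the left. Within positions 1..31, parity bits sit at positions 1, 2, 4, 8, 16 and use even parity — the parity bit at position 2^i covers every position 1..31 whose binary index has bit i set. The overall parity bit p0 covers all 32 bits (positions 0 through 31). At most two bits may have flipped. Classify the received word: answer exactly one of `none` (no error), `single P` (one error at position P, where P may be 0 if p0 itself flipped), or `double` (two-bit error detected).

double

s1: b1⊕b3⊕b5⊕b7⊕b9⊕b11⊕b13⊕b15⊕b17⊕b19⊕b21⊕b23⊕b25⊕b27⊕b29⊕b31 = 0⊕0⊕1⊕0⊕1⊕1⊕1⊕0⊕1⊕0⊕0⊕1⊕1⊕1⊕1⊕1 = 0
s2: b2⊕b3⊕b6⊕b7⊕b10⊕b11⊕b14⊕b15⊕b18⊕b19⊕b22⊕b23⊕b26⊕b27⊕b30⊕b31 = 1⊕0⊕0⊕0⊕1⊕1⊕0⊕0⊕1⊕0⊕1⊕1⊕1⊕1⊕0⊕1 = 1
s4: b4⊕b5⊕b6⊕b7⊕b12⊕b13⊕b14⊕b15⊕b20⊕b21⊕b22⊕b23⊕b28⊕b29⊕b30⊕b31 = 0⊕1⊕0⊕0⊕1⊕1⊕0⊕0⊕1⊕0⊕1⊕1⊕1⊕1⊕0⊕1 = 1
s8: b8⊕b9⊕b10⊕b11⊕b12⊕b13⊕b14⊕b15⊕b24⊕b25⊕b26⊕b27⊕b28⊕b29⊕b30⊕b31 = 0⊕1⊕1⊕1⊕1⊕1⊕0⊕0⊕1⊕1⊕1⊕1⊕1⊕1⊕0⊕1 = 0
s16: b16⊕b17⊕b18⊕b19⊕b20⊕b21⊕b22⊕b23⊕b24⊕b25⊕b26⊕b27⊕b28⊕b29⊕b30⊕b31 = 0⊕1⊕1⊕0⊕1⊕0⊕1⊕1⊕1⊕1⊕1⊕1⊕1⊕1⊕0⊕1 = 0
Syndrome (s16...s1) = 00110 → position 6.
Overall parity (XOR of all 32 bits, including p0): 1⊕0⊕1⊕0⊕0⊕1⊕0⊕0⊕0⊕1⊕1⊕1⊕1⊕1⊕0⊕0⊕0⊕1⊕1⊕0⊕1⊕0⊕1⊕1⊕1⊕1⊕1⊕1⊕1⊕1⊕0⊕1 = 0
Overall=0, syndrome position=6 → double-bit error detected (uncorrectable).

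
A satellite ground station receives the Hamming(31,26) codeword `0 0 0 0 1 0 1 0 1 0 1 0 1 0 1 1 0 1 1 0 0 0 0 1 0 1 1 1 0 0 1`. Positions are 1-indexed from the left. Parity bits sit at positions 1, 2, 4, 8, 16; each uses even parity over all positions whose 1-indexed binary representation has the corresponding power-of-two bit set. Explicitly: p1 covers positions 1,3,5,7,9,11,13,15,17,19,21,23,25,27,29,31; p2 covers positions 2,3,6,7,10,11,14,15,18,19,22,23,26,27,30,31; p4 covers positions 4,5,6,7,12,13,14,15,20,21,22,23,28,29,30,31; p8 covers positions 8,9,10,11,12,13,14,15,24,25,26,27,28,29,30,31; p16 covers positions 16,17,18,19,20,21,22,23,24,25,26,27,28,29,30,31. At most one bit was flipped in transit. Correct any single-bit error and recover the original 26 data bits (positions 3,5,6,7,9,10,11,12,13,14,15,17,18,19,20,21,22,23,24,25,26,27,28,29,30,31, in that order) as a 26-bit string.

s1: b1⊕b3⊕b5⊕b7⊕b9⊕b11⊕b13⊕b15⊕b17⊕b19⊕b21⊕b23⊕b25⊕b27⊕b29⊕b31 = 0⊕0⊕1⊕1⊕1⊕1⊕1⊕1⊕0⊕1⊕0⊕0⊕0⊕1⊕0⊕1 = 1
s2: b2⊕b3⊕b6⊕b7⊕b10⊕b11⊕b14⊕b15⊕b18⊕b19⊕b22⊕b23⊕b26⊕b27⊕b30⊕b31 = 0⊕0⊕0⊕1⊕0⊕1⊕0⊕1⊕1⊕1⊕0⊕0⊕1⊕1⊕0⊕1 = 0
s4: b4⊕b5⊕b6⊕b7⊕b12⊕b13⊕b14⊕b15⊕b20⊕b21⊕b22⊕b23⊕b28⊕b29⊕b30⊕b31 = 0⊕1⊕0⊕1⊕0⊕1⊕0⊕1⊕0⊕0⊕0⊕0⊕1⊕0⊕0⊕1 = 0
s8: b8⊕b9⊕b10⊕b11⊕b12⊕b13⊕b14⊕b15⊕b24⊕b25⊕b26⊕b27⊕b28⊕b29⊕b30⊕b31 = 0⊕1⊕0⊕1⊕0⊕1⊕0⊕1⊕1⊕0⊕1⊕1⊕1⊕0⊕0⊕1 = 1
s16: b16⊕b17⊕b18⊕b19⊕b20⊕b21⊕b22⊕b23⊕b24⊕b25⊕b26⊕b27⊕b28⊕b29⊕b30⊕b31 = 1⊕0⊕1⊕1⊕0⊕0⊕0⊕0⊕1⊕0⊕1⊕1⊕1⊕0⊕0⊕1 = 0
Syndrome (s16...s1) = 01001 → position 9.
Flip bit 9: corrected codeword = 0000101000101011011000010111001
Data bits at positions 3,5,6,7,9,10,11,12,13,14,15,17,18,19,20,21,22,23,24,25,26,27,28,29,30,31: 01010010101011000010111001

01010010101011000010111001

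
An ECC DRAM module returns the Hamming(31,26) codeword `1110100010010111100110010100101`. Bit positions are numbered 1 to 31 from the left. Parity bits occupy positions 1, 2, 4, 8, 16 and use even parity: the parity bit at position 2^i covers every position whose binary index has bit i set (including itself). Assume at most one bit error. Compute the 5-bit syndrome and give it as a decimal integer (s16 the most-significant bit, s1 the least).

s1: b1⊕b3⊕b5⊕b7⊕b9⊕b11⊕b13⊕b15⊕b17⊕b19⊕b21⊕b23⊕b25⊕b27⊕b29⊕b31 = 1⊕1⊕1⊕0⊕1⊕0⊕0⊕1⊕1⊕0⊕1⊕0⊕0⊕0⊕1⊕1 = 1
s2: b2⊕b3⊕b6⊕b7⊕b10⊕b11⊕b14⊕b15⊕b18⊕b19⊕b22⊕b23⊕b26⊕b27⊕b30⊕b31 = 1⊕1⊕0⊕0⊕0⊕0⊕1⊕1⊕0⊕0⊕0⊕0⊕1⊕0⊕0⊕1 = 0
s4: b4⊕b5⊕b6⊕b7⊕b12⊕b13⊕b14⊕b15⊕b20⊕b21⊕b22⊕b23⊕b28⊕b29⊕b30⊕b31 = 0⊕1⊕0⊕0⊕1⊕0⊕1⊕1⊕1⊕1⊕0⊕0⊕0⊕1⊕0⊕1 = 0
s8: b8⊕b9⊕b10⊕b11⊕b12⊕b13⊕b14⊕b15⊕b24⊕b25⊕b26⊕b27⊕b28⊕b29⊕b30⊕b31 = 0⊕1⊕0⊕0⊕1⊕0⊕1⊕1⊕1⊕0⊕1⊕0⊕0⊕1⊕0⊕1 = 0
s16: b16⊕b17⊕b18⊕b19⊕b20⊕b21⊕b22⊕b23⊕b24⊕b25⊕b26⊕b27⊕b28⊕b29⊕b30⊕b31 = 1⊕1⊕0⊕0⊕1⊕1⊕0⊕0⊕1⊕0⊕1⊕0⊕0⊕1⊕0⊕1 = 0
Syndrome (s16...s1) = 00001 → position 1.

1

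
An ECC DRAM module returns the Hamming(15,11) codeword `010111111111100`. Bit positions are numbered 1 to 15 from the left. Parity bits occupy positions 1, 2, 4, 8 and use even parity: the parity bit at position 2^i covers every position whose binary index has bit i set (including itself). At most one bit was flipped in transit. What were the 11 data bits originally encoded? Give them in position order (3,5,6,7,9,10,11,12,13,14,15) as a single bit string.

11111111100

s1: b1⊕b3⊕b5⊕b7⊕b9⊕b11⊕b13⊕b15 = 0⊕0⊕1⊕1⊕1⊕1⊕1⊕0 = 1
s2: b2⊕b3⊕b6⊕b7⊕b10⊕b11⊕b14⊕b15 = 1⊕0⊕1⊕1⊕1⊕1⊕0⊕0 = 1
s4: b4⊕b5⊕b6⊕b7⊕b12⊕b13⊕b14⊕b15 = 1⊕1⊕1⊕1⊕1⊕1⊕0⊕0 = 0
s8: b8⊕b9⊕b10⊕b11⊕b12⊕b13⊕b14⊕b15 = 1⊕1⊕1⊕1⊕1⊕1⊕0⊕0 = 0
Syndrome (s8...s1) = 0011 → position 3.
Flip bit 3: corrected codeword = 011111111111100
Data bits at positions 3,5,6,7,9,10,11,12,13,14,15: 11111111100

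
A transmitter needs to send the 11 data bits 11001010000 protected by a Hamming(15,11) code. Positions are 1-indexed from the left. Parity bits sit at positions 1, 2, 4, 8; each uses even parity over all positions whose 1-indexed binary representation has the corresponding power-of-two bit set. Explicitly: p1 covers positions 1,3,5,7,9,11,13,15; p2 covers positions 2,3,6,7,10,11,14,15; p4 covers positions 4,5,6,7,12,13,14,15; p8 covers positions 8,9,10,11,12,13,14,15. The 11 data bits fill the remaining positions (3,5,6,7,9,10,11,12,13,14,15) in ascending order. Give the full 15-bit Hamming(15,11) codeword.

001110001010000

Place data bits at non-power-of-two positions: b3=1, b5=1, b6=0, b7=0, b9=1, b10=0, b11=1, b12=0, b13=0, b14=0, b15=0.
p1 = XOR of data positions {3,5,7,9,11,13,15} = 1⊕1⊕0⊕1⊕1⊕0⊕0 = 0
p2 = XOR of data positions {3,6,7,10,11,14,15} = 1⊕0⊕0⊕0⊕1⊕0⊕0 = 0
p4 = XOR of data positions {5,6,7,12,13,14,15} = 1⊕0⊕0⊕0⊕0⊕0⊕0 = 1
p8 = XOR of data positions {9,10,11,12,13,14,15} = 1⊕0⊕1⊕0⊕0⊕0⊕0 = 0
Codeword b1..b15 = 001110001010000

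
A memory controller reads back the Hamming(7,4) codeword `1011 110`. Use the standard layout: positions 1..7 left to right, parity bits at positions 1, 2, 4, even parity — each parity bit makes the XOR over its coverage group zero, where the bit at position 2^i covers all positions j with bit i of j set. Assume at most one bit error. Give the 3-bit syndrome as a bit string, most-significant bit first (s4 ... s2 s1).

101

s1: b1⊕b3⊕b5⊕b7 = 1⊕1⊕1⊕0 = 1
s2: b2⊕b3⊕b6⊕b7 = 0⊕1⊕1⊕0 = 0
s4: b4⊕b5⊕b6⊕b7 = 1⊕1⊕1⊕0 = 1
Syndrome (s4...s1) = 101 → position 5.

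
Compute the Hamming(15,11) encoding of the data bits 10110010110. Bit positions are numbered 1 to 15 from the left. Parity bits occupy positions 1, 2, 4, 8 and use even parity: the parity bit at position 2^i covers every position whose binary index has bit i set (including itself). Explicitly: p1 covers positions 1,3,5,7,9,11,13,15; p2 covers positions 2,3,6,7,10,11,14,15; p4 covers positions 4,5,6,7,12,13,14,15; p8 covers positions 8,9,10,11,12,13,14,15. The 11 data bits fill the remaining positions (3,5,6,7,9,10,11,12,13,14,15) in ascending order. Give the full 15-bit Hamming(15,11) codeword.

Place data bits at non-power-of-two positions: b3=1, b5=0, b6=1, b7=1, b9=0, b10=0, b11=1, b12=0, b13=1, b14=1, b15=0.
p1 = XOR of data positions {3,5,7,9,11,13,15} = 1⊕0⊕1⊕0⊕1⊕1⊕0 = 0
p2 = XOR of data positions {3,6,7,10,11,14,15} = 1⊕1⊕1⊕0⊕1⊕1⊕0 = 1
p4 = XOR of data positions {5,6,7,12,13,14,15} = 0⊕1⊕1⊕0⊕1⊕1⊕0 = 0
p8 = XOR of data positions {9,10,11,12,13,14,15} = 0⊕0⊕1⊕0⊕1⊕1⊕0 = 1
Codeword b1..b15 = 011001110010110

011001110010110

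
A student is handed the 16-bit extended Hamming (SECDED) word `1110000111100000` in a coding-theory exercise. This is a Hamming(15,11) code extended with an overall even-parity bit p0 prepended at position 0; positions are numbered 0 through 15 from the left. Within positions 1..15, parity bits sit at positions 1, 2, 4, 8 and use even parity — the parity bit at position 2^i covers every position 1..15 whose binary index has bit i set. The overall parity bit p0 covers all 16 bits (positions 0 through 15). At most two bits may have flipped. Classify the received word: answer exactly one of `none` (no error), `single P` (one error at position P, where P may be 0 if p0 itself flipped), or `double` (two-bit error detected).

single 15

s1: b1⊕b3⊕b5⊕b7⊕b9⊕b11⊕b13⊕b15 = 1⊕0⊕0⊕1⊕1⊕0⊕0⊕0 = 1
s2: b2⊕b3⊕b6⊕b7⊕b10⊕b11⊕b14⊕b15 = 1⊕0⊕0⊕1⊕1⊕0⊕0⊕0 = 1
s4: b4⊕b5⊕b6⊕b7⊕b12⊕b13⊕b14⊕b15 = 0⊕0⊕0⊕1⊕0⊕0⊕0⊕0 = 1
s8: b8⊕b9⊕b10⊕b11⊕b12⊕b13⊕b14⊕b15 = 1⊕1⊕1⊕0⊕0⊕0⊕0⊕0 = 1
Syndrome (s8...s1) = 1111 → position 15.
Overall parity (XOR of all 16 bits, including p0): 1⊕1⊕1⊕0⊕0⊕0⊕0⊕1⊕1⊕1⊕1⊕0⊕0⊕0⊕0⊕0 = 1
Overall=1, syndrome position=15 → single-bit error at position 15.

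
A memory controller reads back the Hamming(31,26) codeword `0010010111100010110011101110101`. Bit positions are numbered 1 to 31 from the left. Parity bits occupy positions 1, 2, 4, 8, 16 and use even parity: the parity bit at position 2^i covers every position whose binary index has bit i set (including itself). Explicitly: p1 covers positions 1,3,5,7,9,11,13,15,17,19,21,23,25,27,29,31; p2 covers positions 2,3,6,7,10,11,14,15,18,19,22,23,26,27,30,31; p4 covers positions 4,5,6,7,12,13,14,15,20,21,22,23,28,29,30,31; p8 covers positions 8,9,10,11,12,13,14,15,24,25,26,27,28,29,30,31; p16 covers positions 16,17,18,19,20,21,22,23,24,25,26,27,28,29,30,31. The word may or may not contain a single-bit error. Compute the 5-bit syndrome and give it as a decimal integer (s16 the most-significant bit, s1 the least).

s1: b1⊕b3⊕b5⊕b7⊕b9⊕b11⊕b13⊕b15⊕b17⊕b19⊕b21⊕b23⊕b25⊕b27⊕b29⊕b31 = 0⊕1⊕0⊕0⊕1⊕1⊕0⊕1⊕1⊕0⊕1⊕1⊕1⊕1⊕1⊕1 = 1
s2: b2⊕b3⊕b6⊕b7⊕b10⊕b11⊕b14⊕b15⊕b18⊕b19⊕b22⊕b23⊕b26⊕b27⊕b30⊕b31 = 0⊕1⊕1⊕0⊕1⊕1⊕0⊕1⊕1⊕0⊕1⊕1⊕1⊕1⊕0⊕1 = 1
s4: b4⊕b5⊕b6⊕b7⊕b12⊕b13⊕b14⊕b15⊕b20⊕b21⊕b22⊕b23⊕b28⊕b29⊕b30⊕b31 = 0⊕0⊕1⊕0⊕0⊕0⊕0⊕1⊕0⊕1⊕1⊕1⊕0⊕1⊕0⊕1 = 1
s8: b8⊕b9⊕b10⊕b11⊕b12⊕b13⊕b14⊕b15⊕b24⊕b25⊕b26⊕b27⊕b28⊕b29⊕b30⊕b31 = 1⊕1⊕1⊕1⊕0⊕0⊕0⊕1⊕0⊕1⊕1⊕1⊕0⊕1⊕0⊕1 = 0
s16: b16⊕b17⊕b18⊕b19⊕b20⊕b21⊕b22⊕b23⊕b24⊕b25⊕b26⊕b27⊕b28⊕b29⊕b30⊕b31 = 0⊕1⊕1⊕0⊕0⊕1⊕1⊕1⊕0⊕1⊕1⊕1⊕0⊕1⊕0⊕1 = 0
Syndrome (s16...s1) = 00111 → position 7.

7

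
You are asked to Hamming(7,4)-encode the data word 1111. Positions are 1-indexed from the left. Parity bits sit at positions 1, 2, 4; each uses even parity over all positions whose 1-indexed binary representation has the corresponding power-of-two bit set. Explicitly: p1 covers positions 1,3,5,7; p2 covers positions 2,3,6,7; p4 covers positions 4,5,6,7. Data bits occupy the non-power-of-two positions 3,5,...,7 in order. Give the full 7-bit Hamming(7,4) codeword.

Place data bits at non-power-of-two positions: b3=1, b5=1, b6=1, b7=1.
p1 = XOR of data positions {3,5,7} = 1⊕1⊕1 = 1
p2 = XOR of data positions {3,6,7} = 1⊕1⊕1 = 1
p4 = XOR of data positions {5,6,7} = 1⊕1⊕1 = 1
Codeword b1..b7 = 1111111

1111111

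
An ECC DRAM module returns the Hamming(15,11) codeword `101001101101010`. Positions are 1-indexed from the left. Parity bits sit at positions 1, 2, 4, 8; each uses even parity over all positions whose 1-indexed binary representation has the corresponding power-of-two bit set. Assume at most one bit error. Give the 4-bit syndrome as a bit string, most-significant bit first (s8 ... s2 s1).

0010

s1: b1⊕b3⊕b5⊕b7⊕b9⊕b11⊕b13⊕b15 = 1⊕1⊕0⊕1⊕1⊕0⊕0⊕0 = 0
s2: b2⊕b3⊕b6⊕b7⊕b10⊕b11⊕b14⊕b15 = 0⊕1⊕1⊕1⊕1⊕0⊕1⊕0 = 1
s4: b4⊕b5⊕b6⊕b7⊕b12⊕b13⊕b14⊕b15 = 0⊕0⊕1⊕1⊕1⊕0⊕1⊕0 = 0
s8: b8⊕b9⊕b10⊕b11⊕b12⊕b13⊕b14⊕b15 = 0⊕1⊕1⊕0⊕1⊕0⊕1⊕0 = 0
Syndrome (s8...s1) = 0010 → position 2.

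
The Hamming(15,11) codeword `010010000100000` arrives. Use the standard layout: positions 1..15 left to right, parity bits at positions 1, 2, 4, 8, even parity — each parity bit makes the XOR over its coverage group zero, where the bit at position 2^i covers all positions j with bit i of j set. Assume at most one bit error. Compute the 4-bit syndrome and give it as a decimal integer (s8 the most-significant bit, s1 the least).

13

s1: b1⊕b3⊕b5⊕b7⊕b9⊕b11⊕b13⊕b15 = 0⊕0⊕1⊕0⊕0⊕0⊕0⊕0 = 1
s2: b2⊕b3⊕b6⊕b7⊕b10⊕b11⊕b14⊕b15 = 1⊕0⊕0⊕0⊕1⊕0⊕0⊕0 = 0
s4: b4⊕b5⊕b6⊕b7⊕b12⊕b13⊕b14⊕b15 = 0⊕1⊕0⊕0⊕0⊕0⊕0⊕0 = 1
s8: b8⊕b9⊕b10⊕b11⊕b12⊕b13⊕b14⊕b15 = 0⊕0⊕1⊕0⊕0⊕0⊕0⊕0 = 1
Syndrome (s8...s1) = 1101 → position 13.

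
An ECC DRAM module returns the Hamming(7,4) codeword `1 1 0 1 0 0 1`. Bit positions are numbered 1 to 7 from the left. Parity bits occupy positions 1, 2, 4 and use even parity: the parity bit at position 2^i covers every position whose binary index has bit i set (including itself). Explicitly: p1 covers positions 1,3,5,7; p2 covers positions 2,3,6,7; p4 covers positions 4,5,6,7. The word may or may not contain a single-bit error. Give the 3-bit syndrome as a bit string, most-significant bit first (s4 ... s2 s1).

000

s1: b1⊕b3⊕b5⊕b7 = 1⊕0⊕0⊕1 = 0
s2: b2⊕b3⊕b6⊕b7 = 1⊕0⊕0⊕1 = 0
s4: b4⊕b5⊕b6⊕b7 = 1⊕0⊕0⊕1 = 0
Syndrome (s4...s1) = 000 → position 0 (no error).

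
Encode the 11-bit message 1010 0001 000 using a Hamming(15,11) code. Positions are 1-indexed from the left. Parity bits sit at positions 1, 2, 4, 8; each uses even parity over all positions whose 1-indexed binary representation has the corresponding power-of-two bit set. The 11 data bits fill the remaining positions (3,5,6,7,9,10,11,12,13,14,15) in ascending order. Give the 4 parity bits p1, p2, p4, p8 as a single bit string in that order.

1001

Place data bits at non-power-of-two positions: b3=1, b5=0, b6=1, b7=0, b9=0, b10=0, b11=0, b12=1, b13=0, b14=0, b15=0.
p1 = XOR of data positions {3,5,7,9,11,13,15} = 1⊕0⊕0⊕0⊕0⊕0⊕0 = 1
p2 = XOR of data positions {3,6,7,10,11,14,15} = 1⊕1⊕0⊕0⊕0⊕0⊕0 = 0
p4 = XOR of data positions {5,6,7,12,13,14,15} = 0⊕1⊕0⊕1⊕0⊕0⊕0 = 0
p8 = XOR of data positions {9,10,11,12,13,14,15} = 0⊕0⊕0⊕1⊕0⊕0⊕0 = 1
Parity bits p1,p2,p4,p8 = 1001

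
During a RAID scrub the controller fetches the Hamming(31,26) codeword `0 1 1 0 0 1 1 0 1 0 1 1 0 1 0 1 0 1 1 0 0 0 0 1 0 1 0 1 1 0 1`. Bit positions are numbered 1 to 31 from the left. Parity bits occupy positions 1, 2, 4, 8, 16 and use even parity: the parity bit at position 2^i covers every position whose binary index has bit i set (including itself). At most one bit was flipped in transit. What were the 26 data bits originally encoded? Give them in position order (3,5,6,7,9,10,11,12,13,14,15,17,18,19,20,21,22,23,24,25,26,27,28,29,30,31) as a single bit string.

s1: b1⊕b3⊕b5⊕b7⊕b9⊕b11⊕b13⊕b15⊕b17⊕b19⊕b21⊕b23⊕b25⊕b27⊕b29⊕b31 = 0⊕1⊕0⊕1⊕1⊕1⊕0⊕0⊕0⊕1⊕0⊕0⊕0⊕0⊕1⊕1 = 1
s2: b2⊕b3⊕b6⊕b7⊕b10⊕b11⊕b14⊕b15⊕b18⊕b19⊕b22⊕b23⊕b26⊕b27⊕b30⊕b31 = 1⊕1⊕1⊕1⊕0⊕1⊕1⊕0⊕1⊕1⊕0⊕0⊕1⊕0⊕0⊕1 = 0
s4: b4⊕b5⊕b6⊕b7⊕b12⊕b13⊕b14⊕b15⊕b20⊕b21⊕b22⊕b23⊕b28⊕b29⊕b30⊕b31 = 0⊕0⊕1⊕1⊕1⊕0⊕1⊕0⊕0⊕0⊕0⊕0⊕1⊕1⊕0⊕1 = 1
s8: b8⊕b9⊕b10⊕b11⊕b12⊕b13⊕b14⊕b15⊕b24⊕b25⊕b26⊕b27⊕b28⊕b29⊕b30⊕b31 = 0⊕1⊕0⊕1⊕1⊕0⊕1⊕0⊕1⊕0⊕1⊕0⊕1⊕1⊕0⊕1 = 1
s16: b16⊕b17⊕b18⊕b19⊕b20⊕b21⊕b22⊕b23⊕b24⊕b25⊕b26⊕b27⊕b28⊕b29⊕b30⊕b31 = 1⊕0⊕1⊕1⊕0⊕0⊕0⊕0⊕1⊕0⊕1⊕0⊕1⊕1⊕0⊕1 = 0
Syndrome (s16...s1) = 01101 → position 13.
Flip bit 13: corrected codeword = 0110011010111101011000010101101
Data bits at positions 3,5,6,7,9,10,11,12,13,14,15,17,18,19,20,21,22,23,24,25,26,27,28,29,30,31: 10111011110011000010101101

10111011110011000010101101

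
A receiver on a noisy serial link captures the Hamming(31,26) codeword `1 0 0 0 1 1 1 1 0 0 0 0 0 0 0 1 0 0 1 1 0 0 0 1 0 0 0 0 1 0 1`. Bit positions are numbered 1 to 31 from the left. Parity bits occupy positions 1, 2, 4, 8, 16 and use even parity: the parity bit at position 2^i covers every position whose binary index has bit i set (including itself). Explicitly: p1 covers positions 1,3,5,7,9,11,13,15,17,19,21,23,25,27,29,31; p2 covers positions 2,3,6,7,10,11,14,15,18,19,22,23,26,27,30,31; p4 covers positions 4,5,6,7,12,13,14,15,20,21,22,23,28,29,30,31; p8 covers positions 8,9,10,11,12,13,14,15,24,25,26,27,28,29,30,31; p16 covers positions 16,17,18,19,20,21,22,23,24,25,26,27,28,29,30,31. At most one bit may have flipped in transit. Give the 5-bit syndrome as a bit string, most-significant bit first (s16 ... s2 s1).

s1: b1⊕b3⊕b5⊕b7⊕b9⊕b11⊕b13⊕b15⊕b17⊕b19⊕b21⊕b23⊕b25⊕b27⊕b29⊕b31 = 1⊕0⊕1⊕1⊕0⊕0⊕0⊕0⊕0⊕1⊕0⊕0⊕0⊕0⊕1⊕1 = 0
s2: b2⊕b3⊕b6⊕b7⊕b10⊕b11⊕b14⊕b15⊕b18⊕b19⊕b22⊕b23⊕b26⊕b27⊕b30⊕b31 = 0⊕0⊕1⊕1⊕0⊕0⊕0⊕0⊕0⊕1⊕0⊕0⊕0⊕0⊕0⊕1 = 0
s4: b4⊕b5⊕b6⊕b7⊕b12⊕b13⊕b14⊕b15⊕b20⊕b21⊕b22⊕b23⊕b28⊕b29⊕b30⊕b31 = 0⊕1⊕1⊕1⊕0⊕0⊕0⊕0⊕1⊕0⊕0⊕0⊕0⊕1⊕0⊕1 = 0
s8: b8⊕b9⊕b10⊕b11⊕b12⊕b13⊕b14⊕b15⊕b24⊕b25⊕b26⊕b27⊕b28⊕b29⊕b30⊕b31 = 1⊕0⊕0⊕0⊕0⊕0⊕0⊕0⊕1⊕0⊕0⊕0⊕0⊕1⊕0⊕1 = 0
s16: b16⊕b17⊕b18⊕b19⊕b20⊕b21⊕b22⊕b23⊕b24⊕b25⊕b26⊕b27⊕b28⊕b29⊕b30⊕b31 = 1⊕0⊕0⊕1⊕1⊕0⊕0⊕0⊕1⊕0⊕0⊕0⊕0⊕1⊕0⊕1 = 0
Syndrome (s16...s1) = 00000 → position 0 (no error).

00000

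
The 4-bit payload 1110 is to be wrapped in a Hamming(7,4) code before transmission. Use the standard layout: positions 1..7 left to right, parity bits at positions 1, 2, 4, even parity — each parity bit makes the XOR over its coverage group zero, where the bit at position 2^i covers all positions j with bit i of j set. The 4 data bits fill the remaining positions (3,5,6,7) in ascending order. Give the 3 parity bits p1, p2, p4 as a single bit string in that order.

Place data bits at non-power-of-two positions: b3=1, b5=1, b6=1, b7=0.
p1 = XOR of data positions {3,5,7} = 1⊕1⊕0 = 0
p2 = XOR of data positions {3,6,7} = 1⊕1⊕0 = 0
p4 = XOR of data positions {5,6,7} = 1⊕1⊕0 = 0
Parity bits p1,p2,p4 = 000

000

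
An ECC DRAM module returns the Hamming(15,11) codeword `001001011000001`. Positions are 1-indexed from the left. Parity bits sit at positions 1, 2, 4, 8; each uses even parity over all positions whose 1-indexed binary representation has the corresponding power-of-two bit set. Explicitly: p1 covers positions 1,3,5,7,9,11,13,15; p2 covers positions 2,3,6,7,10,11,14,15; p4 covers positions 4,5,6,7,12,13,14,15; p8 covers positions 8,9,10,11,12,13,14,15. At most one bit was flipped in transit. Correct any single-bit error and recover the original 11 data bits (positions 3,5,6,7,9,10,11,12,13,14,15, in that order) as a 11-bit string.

s1: b1⊕b3⊕b5⊕b7⊕b9⊕b11⊕b13⊕b15 = 0⊕1⊕0⊕0⊕1⊕0⊕0⊕1 = 1
s2: b2⊕b3⊕b6⊕b7⊕b10⊕b11⊕b14⊕b15 = 0⊕1⊕1⊕0⊕0⊕0⊕0⊕1 = 1
s4: b4⊕b5⊕b6⊕b7⊕b12⊕b13⊕b14⊕b15 = 0⊕0⊕1⊕0⊕0⊕0⊕0⊕1 = 0
s8: b8⊕b9⊕b10⊕b11⊕b12⊕b13⊕b14⊕b15 = 1⊕1⊕0⊕0⊕0⊕0⊕0⊕1 = 1
Syndrome (s8...s1) = 1011 → position 11.
Flip bit 11: corrected codeword = 001001011010001
Data bits at positions 3,5,6,7,9,10,11,12,13,14,15: 10101010001

10101010001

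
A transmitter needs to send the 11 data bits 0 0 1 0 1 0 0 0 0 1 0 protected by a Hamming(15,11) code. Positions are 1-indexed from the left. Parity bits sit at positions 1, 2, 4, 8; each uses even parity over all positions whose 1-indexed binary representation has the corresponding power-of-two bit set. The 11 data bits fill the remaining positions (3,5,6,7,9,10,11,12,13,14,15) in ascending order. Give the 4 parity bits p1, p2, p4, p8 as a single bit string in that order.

Place data bits at non-power-of-two positions: b3=0, b5=0, b6=1, b7=0, b9=1, b10=0, b11=0, b12=0, b13=0, b14=1, b15=0.
p1 = XOR of data positions {3,5,7,9,11,13,15} = 0⊕0⊕0⊕1⊕0⊕0⊕0 = 1
p2 = XOR of data positions {3,6,7,10,11,14,15} = 0⊕1⊕0⊕0⊕0⊕1⊕0 = 0
p4 = XOR of data positions {5,6,7,12,13,14,15} = 0⊕1⊕0⊕0⊕0⊕1⊕0 = 0
p8 = XOR of data positions {9,10,11,12,13,14,15} = 1⊕0⊕0⊕0⊕0⊕1⊕0 = 0
Parity bits p1,p2,p4,p8 = 1000

1000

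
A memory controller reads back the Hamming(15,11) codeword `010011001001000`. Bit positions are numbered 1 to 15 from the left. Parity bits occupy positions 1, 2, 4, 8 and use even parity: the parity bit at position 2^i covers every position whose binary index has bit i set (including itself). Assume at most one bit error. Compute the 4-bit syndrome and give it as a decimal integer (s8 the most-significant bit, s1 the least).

4

s1: b1⊕b3⊕b5⊕b7⊕b9⊕b11⊕b13⊕b15 = 0⊕0⊕1⊕0⊕1⊕0⊕0⊕0 = 0
s2: b2⊕b3⊕b6⊕b7⊕b10⊕b11⊕b14⊕b15 = 1⊕0⊕1⊕0⊕0⊕0⊕0⊕0 = 0
s4: b4⊕b5⊕b6⊕b7⊕b12⊕b13⊕b14⊕b15 = 0⊕1⊕1⊕0⊕1⊕0⊕0⊕0 = 1
s8: b8⊕b9⊕b10⊕b11⊕b12⊕b13⊕b14⊕b15 = 0⊕1⊕0⊕0⊕1⊕0⊕0⊕0 = 0
Syndrome (s8...s1) = 0100 → position 4.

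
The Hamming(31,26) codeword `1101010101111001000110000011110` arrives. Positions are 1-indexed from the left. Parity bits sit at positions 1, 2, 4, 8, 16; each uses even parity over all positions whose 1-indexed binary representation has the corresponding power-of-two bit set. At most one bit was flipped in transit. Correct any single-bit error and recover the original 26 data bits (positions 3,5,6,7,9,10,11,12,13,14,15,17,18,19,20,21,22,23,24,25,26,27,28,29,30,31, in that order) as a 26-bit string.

s1: b1⊕b3⊕b5⊕b7⊕b9⊕b11⊕b13⊕b15⊕b17⊕b19⊕b21⊕b23⊕b25⊕b27⊕b29⊕b31 = 1⊕0⊕0⊕0⊕0⊕1⊕1⊕0⊕0⊕0⊕1⊕0⊕0⊕1⊕1⊕0 = 0
s2: b2⊕b3⊕b6⊕b7⊕b10⊕b11⊕b14⊕b15⊕b18⊕b19⊕b22⊕b23⊕b26⊕b27⊕b30⊕b31 = 1⊕0⊕1⊕0⊕1⊕1⊕0⊕0⊕0⊕0⊕0⊕0⊕0⊕1⊕1⊕0 = 0
s4: b4⊕b5⊕b6⊕b7⊕b12⊕b13⊕b14⊕b15⊕b20⊕b21⊕b22⊕b23⊕b28⊕b29⊕b30⊕b31 = 1⊕0⊕1⊕0⊕1⊕1⊕0⊕0⊕1⊕1⊕0⊕0⊕1⊕1⊕1⊕0 = 1
s8: b8⊕b9⊕b10⊕b11⊕b12⊕b13⊕b14⊕b15⊕b24⊕b25⊕b26⊕b27⊕b28⊕b29⊕b30⊕b31 = 1⊕0⊕1⊕1⊕1⊕1⊕0⊕0⊕0⊕0⊕0⊕1⊕1⊕1⊕1⊕0 = 1
s16: b16⊕b17⊕b18⊕b19⊕b20⊕b21⊕b22⊕b23⊕b24⊕b25⊕b26⊕b27⊕b28⊕b29⊕b30⊕b31 = 1⊕0⊕0⊕0⊕1⊕1⊕0⊕0⊕0⊕0⊕0⊕1⊕1⊕1⊕1⊕0 = 1
Syndrome (s16...s1) = 11100 → position 28.
Flip bit 28: corrected codeword = 1101010101111001000110000010110
Data bits at positions 3,5,6,7,9,10,11,12,13,14,15,17,18,19,20,21,22,23,24,25,26,27,28,29,30,31: 00100111100000110000010110

00100111100000110000010110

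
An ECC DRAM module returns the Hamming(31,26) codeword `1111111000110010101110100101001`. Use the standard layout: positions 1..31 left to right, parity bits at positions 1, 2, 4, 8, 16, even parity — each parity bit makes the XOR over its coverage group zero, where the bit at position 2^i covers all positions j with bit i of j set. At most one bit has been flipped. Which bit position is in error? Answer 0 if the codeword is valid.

5

s1: b1⊕b3⊕b5⊕b7⊕b9⊕b11⊕b13⊕b15⊕b17⊕b19⊕b21⊕b23⊕b25⊕b27⊕b29⊕b31 = 1⊕1⊕1⊕1⊕0⊕1⊕0⊕1⊕1⊕1⊕1⊕1⊕0⊕0⊕0⊕1 = 1
s2: b2⊕b3⊕b6⊕b7⊕b10⊕b11⊕b14⊕b15⊕b18⊕b19⊕b22⊕b23⊕b26⊕b27⊕b30⊕b31 = 1⊕1⊕1⊕1⊕0⊕1⊕0⊕1⊕0⊕1⊕0⊕1⊕1⊕0⊕0⊕1 = 0
s4: b4⊕b5⊕b6⊕b7⊕b12⊕b13⊕b14⊕b15⊕b20⊕b21⊕b22⊕b23⊕b28⊕b29⊕b30⊕b31 = 1⊕1⊕1⊕1⊕1⊕0⊕0⊕1⊕1⊕1⊕0⊕1⊕1⊕0⊕0⊕1 = 1
s8: b8⊕b9⊕b10⊕b11⊕b12⊕b13⊕b14⊕b15⊕b24⊕b25⊕b26⊕b27⊕b28⊕b29⊕b30⊕b31 = 0⊕0⊕0⊕1⊕1⊕0⊕0⊕1⊕0⊕0⊕1⊕0⊕1⊕0⊕0⊕1 = 0
s16: b16⊕b17⊕b18⊕b19⊕b20⊕b21⊕b22⊕b23⊕b24⊕b25⊕b26⊕b27⊕b28⊕b29⊕b30⊕b31 = 0⊕1⊕0⊕1⊕1⊕1⊕0⊕1⊕0⊕0⊕1⊕0⊕1⊕0⊕0⊕1 = 0
Syndrome (s16...s1) = 00101 → position 5.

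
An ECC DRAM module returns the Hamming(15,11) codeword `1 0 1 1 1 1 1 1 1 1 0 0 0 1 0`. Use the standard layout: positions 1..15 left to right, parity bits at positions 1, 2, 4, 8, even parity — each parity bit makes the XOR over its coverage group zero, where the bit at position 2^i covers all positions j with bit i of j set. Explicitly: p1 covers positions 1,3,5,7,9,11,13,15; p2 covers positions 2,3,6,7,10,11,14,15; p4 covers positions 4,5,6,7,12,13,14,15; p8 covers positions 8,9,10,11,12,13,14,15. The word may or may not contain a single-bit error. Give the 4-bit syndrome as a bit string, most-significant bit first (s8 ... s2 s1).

s1: b1⊕b3⊕b5⊕b7⊕b9⊕b11⊕b13⊕b15 = 1⊕1⊕1⊕1⊕1⊕0⊕0⊕0 = 1
s2: b2⊕b3⊕b6⊕b7⊕b10⊕b11⊕b14⊕b15 = 0⊕1⊕1⊕1⊕1⊕0⊕1⊕0 = 1
s4: b4⊕b5⊕b6⊕b7⊕b12⊕b13⊕b14⊕b15 = 1⊕1⊕1⊕1⊕0⊕0⊕1⊕0 = 1
s8: b8⊕b9⊕b10⊕b11⊕b12⊕b13⊕b14⊕b15 = 1⊕1⊕1⊕0⊕0⊕0⊕1⊕0 = 0
Syndrome (s8...s1) = 0111 → position 7.

0111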